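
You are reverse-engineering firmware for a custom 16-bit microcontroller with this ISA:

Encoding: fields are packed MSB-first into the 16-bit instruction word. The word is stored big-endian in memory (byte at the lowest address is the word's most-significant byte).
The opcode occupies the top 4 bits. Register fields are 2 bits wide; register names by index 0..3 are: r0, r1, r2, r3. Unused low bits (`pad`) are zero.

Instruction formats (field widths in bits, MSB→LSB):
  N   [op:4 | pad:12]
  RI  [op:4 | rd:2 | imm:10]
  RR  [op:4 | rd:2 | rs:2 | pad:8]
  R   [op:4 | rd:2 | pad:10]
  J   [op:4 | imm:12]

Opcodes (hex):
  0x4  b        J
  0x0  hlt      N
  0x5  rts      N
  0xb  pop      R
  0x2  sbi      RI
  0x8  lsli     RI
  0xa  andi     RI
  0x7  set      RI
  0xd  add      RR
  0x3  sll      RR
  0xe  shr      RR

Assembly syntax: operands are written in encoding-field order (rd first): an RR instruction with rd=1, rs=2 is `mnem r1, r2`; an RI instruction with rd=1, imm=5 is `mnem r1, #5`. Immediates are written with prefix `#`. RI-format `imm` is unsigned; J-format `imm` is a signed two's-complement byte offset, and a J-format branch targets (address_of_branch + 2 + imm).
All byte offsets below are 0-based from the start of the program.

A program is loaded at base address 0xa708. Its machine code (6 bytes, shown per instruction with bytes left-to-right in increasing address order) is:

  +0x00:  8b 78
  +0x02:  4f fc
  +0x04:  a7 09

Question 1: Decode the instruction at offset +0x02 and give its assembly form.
@+02  big-endian(4f fc) = 0x4ffc
  opcode bits[15:12]=0x4: b/J
  imm@[11:0]=0xffc (s12→-4) ⇒ #-4

b #-4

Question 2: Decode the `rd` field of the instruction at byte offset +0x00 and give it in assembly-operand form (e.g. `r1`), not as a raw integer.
r2

@+00  big-endian(8b 78) = 0x8b78
  opcode bits[15:12]=0x8: lsli/RI
  [11:10] rd=2 = r2
  [9:0] imm=888 = #888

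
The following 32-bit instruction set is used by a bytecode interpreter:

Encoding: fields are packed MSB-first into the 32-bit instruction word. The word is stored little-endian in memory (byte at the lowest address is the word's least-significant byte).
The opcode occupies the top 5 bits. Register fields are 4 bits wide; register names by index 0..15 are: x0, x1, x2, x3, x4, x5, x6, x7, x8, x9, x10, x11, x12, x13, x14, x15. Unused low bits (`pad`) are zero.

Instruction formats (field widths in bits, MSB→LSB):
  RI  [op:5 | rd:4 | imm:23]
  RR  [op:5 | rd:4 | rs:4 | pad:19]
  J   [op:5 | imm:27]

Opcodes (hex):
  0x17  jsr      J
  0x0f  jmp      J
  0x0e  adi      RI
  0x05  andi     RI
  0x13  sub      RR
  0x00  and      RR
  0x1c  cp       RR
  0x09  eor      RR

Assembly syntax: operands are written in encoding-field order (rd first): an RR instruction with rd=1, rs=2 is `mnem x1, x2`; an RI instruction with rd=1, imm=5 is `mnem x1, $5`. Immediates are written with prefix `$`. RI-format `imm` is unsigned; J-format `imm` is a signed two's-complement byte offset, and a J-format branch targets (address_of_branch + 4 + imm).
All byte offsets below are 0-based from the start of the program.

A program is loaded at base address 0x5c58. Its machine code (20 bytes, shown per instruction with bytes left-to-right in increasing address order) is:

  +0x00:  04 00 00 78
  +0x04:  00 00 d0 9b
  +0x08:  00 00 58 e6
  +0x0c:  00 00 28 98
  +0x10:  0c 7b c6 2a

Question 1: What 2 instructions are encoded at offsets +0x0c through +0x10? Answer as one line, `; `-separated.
sub x0, x5; andi x5, $4619020

@+0c  little-endian(00 00 28 98) = 0x98280000
  top 5b → 0x13 → sub [RR]
  rd@[26:23]=0x0 ⇒ x0
  rs@[22:19]=0x5 ⇒ x5
@+10  little-endian(0c 7b c6 2a) = 0x2ac67b0c
  top 5b → 0x5 → andi [RI]
  rd@[26:23]=0x5 ⇒ x5
  imm@[22:0]=0x467b0c ⇒ $4619020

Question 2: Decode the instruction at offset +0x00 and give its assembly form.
[00] 04 00 00 78 → 0x78000004
  top 5b → 0xf → jmp [J]
  [26:0] imm=4 = $4

jmp $4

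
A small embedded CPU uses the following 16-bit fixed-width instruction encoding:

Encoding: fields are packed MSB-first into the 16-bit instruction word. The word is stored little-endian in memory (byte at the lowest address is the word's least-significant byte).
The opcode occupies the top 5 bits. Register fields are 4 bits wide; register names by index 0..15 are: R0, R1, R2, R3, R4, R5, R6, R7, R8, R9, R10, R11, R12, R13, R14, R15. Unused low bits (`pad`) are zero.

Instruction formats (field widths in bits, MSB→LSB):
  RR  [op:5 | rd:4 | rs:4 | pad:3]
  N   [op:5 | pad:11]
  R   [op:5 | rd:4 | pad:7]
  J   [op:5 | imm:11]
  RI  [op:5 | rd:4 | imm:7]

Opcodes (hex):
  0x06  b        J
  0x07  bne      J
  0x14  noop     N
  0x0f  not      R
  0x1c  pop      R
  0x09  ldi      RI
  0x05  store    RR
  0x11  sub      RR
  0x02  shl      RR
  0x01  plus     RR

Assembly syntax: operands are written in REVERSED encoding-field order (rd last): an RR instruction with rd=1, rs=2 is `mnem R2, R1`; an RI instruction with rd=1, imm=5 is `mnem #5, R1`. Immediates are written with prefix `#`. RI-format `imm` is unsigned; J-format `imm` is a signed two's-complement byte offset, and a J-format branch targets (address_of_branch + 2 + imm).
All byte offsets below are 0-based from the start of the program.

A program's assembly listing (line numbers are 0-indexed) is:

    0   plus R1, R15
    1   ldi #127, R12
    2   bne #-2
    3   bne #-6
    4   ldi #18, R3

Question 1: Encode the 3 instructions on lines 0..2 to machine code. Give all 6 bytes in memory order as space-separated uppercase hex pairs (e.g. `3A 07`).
88 0F 7F 4E FE 3F

0. plus fields op=0x1:5|rd=15:4|rs=1:4|pad=0:3 → word 0f88h → 88 0f
1. ldi fields op=0x9:5|rd=12:4|imm=127:7 → word 4e7fh → 7f 4e
2. bne fields op=0x7:5|imm=-2:11 → word 3ffeh → fe 3f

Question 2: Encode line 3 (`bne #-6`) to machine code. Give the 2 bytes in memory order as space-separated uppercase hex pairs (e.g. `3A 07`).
3. bne fields op=0x7:5|imm=-6:11 → word 3ffah → fa 3f

FA 3F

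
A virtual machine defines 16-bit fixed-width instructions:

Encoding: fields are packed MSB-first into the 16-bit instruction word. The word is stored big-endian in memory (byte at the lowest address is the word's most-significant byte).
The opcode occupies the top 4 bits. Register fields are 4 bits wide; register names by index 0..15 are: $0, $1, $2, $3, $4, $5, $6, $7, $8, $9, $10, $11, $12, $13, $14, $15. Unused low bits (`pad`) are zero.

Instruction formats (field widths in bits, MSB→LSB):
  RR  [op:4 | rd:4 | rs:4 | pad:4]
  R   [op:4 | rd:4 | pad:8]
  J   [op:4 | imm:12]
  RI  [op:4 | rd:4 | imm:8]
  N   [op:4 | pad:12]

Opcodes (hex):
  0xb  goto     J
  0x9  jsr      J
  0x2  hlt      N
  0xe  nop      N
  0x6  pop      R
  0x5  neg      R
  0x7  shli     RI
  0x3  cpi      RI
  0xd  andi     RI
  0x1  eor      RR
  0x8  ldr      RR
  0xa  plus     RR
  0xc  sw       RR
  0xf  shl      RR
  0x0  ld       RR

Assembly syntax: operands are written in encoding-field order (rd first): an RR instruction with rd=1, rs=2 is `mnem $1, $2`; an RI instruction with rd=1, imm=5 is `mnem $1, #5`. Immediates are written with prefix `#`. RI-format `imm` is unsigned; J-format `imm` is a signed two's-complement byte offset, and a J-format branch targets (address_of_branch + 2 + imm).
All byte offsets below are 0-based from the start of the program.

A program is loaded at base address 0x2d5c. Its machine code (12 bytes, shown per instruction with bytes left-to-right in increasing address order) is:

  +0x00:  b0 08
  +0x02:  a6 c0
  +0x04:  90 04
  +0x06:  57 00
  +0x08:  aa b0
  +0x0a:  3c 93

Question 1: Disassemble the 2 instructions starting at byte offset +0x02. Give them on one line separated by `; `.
plus $6, $12; jsr #4

@+02  big-endian(a6 c0) = 0xa6c0
  op=0xa6c0>>12=0xa ⇒ plus (RR)
  rd@[11:8]=0x6 ⇒ $6
  rs@[7:4]=0xc ⇒ $12
@+04  big-endian(90 04) = 0x9004
  op=0x9004>>12=0x9 ⇒ jsr (J)
  imm@[11:0]=0x4 ⇒ #4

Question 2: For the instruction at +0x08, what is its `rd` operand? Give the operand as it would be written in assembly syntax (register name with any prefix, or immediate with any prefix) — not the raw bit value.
+0x08: aa b0 ⇒ word 0xaab0 (big)
  top 4b → 0xa → plus [RR]
  rd: (w>>8)&0xf=0xa → $10
  rs: (w>>4)&0xf=0xb → $11

$10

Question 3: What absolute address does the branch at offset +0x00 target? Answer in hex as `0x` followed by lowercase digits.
off 0x00: read b0 08 as big → 0xb008
  op=0xb008>>12=0xb ⇒ goto (J)
  imm@[11:0]=0x8 ⇒ #8
  target = base 0x2d5c + off 0x00 + 2 + imm 8 = 0x2d66

0x2d66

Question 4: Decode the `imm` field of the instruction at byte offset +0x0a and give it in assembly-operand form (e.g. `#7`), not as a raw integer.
off 0x0a: read 3c 93 as big → 0x3c93
  opcode bits[15:12]=0x3: cpi/RI
  rd: (w>>8)&0xf=0xc → $12
  imm: (w>>0)&0xff=0x93 → #147

#147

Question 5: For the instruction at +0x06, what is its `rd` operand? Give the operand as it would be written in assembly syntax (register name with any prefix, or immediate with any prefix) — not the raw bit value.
$7

[06] 57 00 → 0x5700
  opcode bits[15:12]=0x5: neg/R
  rd@[11:8]=0x7 ⇒ $7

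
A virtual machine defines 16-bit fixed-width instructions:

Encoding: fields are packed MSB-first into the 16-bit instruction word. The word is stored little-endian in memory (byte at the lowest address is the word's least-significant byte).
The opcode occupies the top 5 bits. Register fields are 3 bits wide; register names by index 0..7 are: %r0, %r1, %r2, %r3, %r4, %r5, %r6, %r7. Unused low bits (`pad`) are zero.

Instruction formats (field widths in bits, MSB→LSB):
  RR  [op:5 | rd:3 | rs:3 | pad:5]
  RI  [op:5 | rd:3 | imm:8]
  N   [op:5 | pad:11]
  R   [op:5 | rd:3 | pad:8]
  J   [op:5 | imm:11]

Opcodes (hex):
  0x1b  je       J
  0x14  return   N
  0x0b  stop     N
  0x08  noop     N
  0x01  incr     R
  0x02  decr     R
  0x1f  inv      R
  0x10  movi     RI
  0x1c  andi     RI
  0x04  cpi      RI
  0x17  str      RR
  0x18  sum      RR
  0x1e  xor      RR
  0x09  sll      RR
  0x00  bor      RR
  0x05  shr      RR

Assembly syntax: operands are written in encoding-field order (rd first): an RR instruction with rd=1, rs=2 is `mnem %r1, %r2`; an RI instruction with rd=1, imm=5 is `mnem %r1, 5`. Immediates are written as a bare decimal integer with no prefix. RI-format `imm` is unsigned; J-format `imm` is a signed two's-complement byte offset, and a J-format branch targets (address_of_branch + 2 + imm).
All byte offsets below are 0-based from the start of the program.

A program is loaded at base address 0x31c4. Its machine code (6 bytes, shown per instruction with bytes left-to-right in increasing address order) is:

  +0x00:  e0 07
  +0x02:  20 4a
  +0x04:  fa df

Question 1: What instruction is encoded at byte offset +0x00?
@+00  little-endian(e0 07) = 0x07e0
  opcode bits[15:11]=0x0: bor/RR
  rd@[10:8]=0x7 ⇒ %r7
  rs@[7:5]=0x7 ⇒ %r7

bor %r7, %r7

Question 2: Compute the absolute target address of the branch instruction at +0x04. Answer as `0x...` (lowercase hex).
0x31c4

off 0x04: read fa df as little → 0xdffa
  opcode bits[15:11]=0x1b: je/J
  imm@[10:0]=0x7fa (s11→-6) ⇒ -6
  target = base 0x31c4 + off 0x04 + 2 + imm -6 = 0x31c4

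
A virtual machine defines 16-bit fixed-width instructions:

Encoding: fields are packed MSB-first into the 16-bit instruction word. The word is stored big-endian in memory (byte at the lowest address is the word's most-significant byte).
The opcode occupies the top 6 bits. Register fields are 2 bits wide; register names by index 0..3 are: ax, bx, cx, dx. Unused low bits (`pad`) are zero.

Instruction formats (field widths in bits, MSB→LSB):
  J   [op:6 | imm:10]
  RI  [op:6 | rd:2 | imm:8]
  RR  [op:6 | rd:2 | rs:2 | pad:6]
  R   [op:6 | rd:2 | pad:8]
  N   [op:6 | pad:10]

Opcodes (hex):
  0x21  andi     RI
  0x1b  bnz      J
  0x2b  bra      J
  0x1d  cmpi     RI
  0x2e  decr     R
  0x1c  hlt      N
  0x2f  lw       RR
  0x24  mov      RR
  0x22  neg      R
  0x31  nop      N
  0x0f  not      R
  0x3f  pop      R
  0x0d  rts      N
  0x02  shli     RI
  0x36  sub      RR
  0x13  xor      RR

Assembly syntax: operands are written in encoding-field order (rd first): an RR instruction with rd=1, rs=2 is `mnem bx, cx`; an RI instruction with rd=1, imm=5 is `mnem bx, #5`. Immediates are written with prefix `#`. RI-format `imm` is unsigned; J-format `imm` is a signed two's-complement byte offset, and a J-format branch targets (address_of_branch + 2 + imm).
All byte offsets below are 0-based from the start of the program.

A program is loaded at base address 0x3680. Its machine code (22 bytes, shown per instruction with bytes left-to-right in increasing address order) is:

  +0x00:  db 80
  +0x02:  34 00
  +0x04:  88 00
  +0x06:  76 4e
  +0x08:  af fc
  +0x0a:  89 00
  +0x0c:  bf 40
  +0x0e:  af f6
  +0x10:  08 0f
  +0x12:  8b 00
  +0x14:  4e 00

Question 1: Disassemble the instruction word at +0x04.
off 0x04: read 88 00 as big → 0x8800
  op=0x8800>>10=0x22 ⇒ neg (R)
  rd@[9:8]=0x0 ⇒ ax

neg ax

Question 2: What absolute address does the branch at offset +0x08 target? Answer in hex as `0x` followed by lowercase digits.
off 0x08: read af fc as big → 0xaffc
  top 6b → 0x2b → bra [J]
  imm: (w>>0)&0x3ff=0x3fc (s10→-4) → #-4
  target = base 0x3680 + off 0x08 + 2 + imm -4 = 0x3686

0x3686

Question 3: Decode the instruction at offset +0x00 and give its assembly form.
[00] db 80 → 0xdb80
  top 6b → 0x36 → sub [RR]
  [9:8] rd=3 = dx
  [7:6] rs=2 = cx

sub dx, cx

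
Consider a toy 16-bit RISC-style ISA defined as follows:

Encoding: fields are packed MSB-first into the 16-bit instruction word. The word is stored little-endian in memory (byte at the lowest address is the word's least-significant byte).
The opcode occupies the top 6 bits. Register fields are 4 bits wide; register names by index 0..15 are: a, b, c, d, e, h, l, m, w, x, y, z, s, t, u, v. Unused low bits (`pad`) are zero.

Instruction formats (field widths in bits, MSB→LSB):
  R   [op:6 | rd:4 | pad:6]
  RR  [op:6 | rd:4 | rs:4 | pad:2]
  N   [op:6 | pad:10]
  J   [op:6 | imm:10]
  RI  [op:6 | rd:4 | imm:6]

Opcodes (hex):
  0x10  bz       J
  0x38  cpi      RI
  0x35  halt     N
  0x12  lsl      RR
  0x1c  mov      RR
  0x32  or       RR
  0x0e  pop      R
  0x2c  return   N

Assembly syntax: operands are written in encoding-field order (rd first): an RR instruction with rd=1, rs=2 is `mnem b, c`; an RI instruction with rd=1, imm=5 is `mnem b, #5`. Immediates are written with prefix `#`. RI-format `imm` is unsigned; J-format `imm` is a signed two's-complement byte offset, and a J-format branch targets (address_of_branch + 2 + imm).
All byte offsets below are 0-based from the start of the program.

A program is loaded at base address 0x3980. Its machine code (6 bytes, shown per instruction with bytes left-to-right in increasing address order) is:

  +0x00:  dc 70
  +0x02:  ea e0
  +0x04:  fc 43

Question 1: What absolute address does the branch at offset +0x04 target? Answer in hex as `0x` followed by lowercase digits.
[04] fc 43 → 0x43fc
  op=0x43fc>>10=0x10 ⇒ bz (J)
  imm: (w>>0)&0x3ff=0x3fc (s10→-4) → #-4
  target = base 0x3980 + off 0x04 + 2 + imm -4 = 0x3982

0x3982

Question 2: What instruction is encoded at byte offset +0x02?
cpi d, #42

@+02  little-endian(ea e0) = 0xe0ea
  top 6b → 0x38 → cpi [RI]
  rd: (w>>6)&0xf=0x3 → d
  imm: (w>>0)&0x3f=0x2a → #42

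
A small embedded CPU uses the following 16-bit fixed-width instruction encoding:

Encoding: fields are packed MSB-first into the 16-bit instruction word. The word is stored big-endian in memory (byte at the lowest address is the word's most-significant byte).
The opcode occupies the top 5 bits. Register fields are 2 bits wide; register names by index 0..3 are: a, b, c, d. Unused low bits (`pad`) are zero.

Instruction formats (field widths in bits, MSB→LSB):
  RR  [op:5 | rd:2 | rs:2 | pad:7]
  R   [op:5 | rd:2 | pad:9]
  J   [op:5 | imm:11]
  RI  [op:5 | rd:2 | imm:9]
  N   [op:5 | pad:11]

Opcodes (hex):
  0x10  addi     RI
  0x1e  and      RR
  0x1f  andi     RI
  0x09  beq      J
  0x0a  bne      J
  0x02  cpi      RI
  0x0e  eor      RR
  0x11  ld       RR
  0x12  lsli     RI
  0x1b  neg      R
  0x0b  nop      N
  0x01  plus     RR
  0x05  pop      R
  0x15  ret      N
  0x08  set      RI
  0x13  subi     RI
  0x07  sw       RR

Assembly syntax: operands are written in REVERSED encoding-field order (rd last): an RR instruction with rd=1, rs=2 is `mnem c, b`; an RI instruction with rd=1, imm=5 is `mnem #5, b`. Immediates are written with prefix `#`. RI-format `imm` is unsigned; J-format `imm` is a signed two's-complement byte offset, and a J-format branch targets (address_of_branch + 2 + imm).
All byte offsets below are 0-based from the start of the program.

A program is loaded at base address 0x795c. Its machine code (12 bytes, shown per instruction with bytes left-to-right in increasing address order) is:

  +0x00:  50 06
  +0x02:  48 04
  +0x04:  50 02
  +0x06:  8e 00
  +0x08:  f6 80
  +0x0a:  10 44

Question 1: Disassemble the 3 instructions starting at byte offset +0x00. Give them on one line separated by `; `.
bne #6; beq #4; bne #2

+0x00: 50 06 ⇒ word 0x5006 (big)
  opcode bits[15:11]=0xa: bne/J
  [10:0] imm=6 = #6
+0x02: 48 04 ⇒ word 0x4804 (big)
  opcode bits[15:11]=0x9: beq/J
  [10:0] imm=4 = #4
+0x04: 50 02 ⇒ word 0x5002 (big)
  opcode bits[15:11]=0xa: bne/J
  [10:0] imm=2 = #2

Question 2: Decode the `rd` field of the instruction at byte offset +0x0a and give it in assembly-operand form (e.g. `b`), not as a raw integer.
a

@+0a  big-endian(10 44) = 0x1044
  opcode bits[15:11]=0x2: cpi/RI
  [10:9] rd=0 = a
  [8:0] imm=68 = #68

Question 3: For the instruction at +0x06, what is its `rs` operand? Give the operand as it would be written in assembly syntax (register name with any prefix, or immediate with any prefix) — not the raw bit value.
@+06  big-endian(8e 00) = 0x8e00
  op=0x8e00>>11=0x11 ⇒ ld (RR)
  rd: (w>>9)&0x3=0x3 → d
  rs: (w>>7)&0x3=0x0 → a

a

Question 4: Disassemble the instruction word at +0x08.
and b, d

@+08  big-endian(f6 80) = 0xf680
  top 5b → 0x1e → and [RR]
  rd@[10:9]=0x3 ⇒ d
  rs@[8:7]=0x1 ⇒ b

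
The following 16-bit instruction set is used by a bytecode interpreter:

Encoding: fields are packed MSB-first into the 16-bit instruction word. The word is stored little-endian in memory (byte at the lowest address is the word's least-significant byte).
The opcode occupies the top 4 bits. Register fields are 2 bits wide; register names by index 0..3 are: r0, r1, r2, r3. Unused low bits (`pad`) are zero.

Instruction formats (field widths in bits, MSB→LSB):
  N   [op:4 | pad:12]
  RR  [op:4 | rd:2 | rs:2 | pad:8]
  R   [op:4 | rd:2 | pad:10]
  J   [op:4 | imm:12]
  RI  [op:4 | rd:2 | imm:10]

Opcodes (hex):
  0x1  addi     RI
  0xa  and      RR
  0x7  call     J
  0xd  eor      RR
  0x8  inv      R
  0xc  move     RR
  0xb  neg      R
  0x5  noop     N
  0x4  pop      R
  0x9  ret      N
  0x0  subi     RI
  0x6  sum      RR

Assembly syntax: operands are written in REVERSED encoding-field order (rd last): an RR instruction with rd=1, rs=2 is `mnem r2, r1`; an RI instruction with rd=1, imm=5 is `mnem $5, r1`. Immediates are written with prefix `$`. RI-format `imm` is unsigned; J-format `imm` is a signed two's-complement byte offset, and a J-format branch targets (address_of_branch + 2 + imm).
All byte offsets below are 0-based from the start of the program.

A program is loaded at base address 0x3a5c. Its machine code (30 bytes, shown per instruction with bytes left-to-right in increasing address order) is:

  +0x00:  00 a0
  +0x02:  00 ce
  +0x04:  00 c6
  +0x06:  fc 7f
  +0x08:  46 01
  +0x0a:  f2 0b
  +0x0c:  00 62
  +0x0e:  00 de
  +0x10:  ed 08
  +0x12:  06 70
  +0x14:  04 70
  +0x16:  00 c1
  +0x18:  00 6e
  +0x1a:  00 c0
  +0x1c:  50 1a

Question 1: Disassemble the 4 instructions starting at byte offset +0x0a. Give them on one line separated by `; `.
subi $1010, r2; sum r2, r0; eor r2, r3; subi $237, r2

[0a] f2 0b → 0x0bf2
  top 4b → 0x0 → subi [RI]
  [11:10] rd=2 = r2
  [9:0] imm=1010 = $1010
[0c] 00 62 → 0x6200
  top 4b → 0x6 → sum [RR]
  [11:10] rd=0 = r0
  [9:8] rs=2 = r2
[0e] 00 de → 0xde00
  top 4b → 0xd → eor [RR]
  [11:10] rd=3 = r3
  [9:8] rs=2 = r2
[10] ed 08 → 0x08ed
  top 4b → 0x0 → subi [RI]
  [11:10] rd=2 = r2
  [9:0] imm=237 = $237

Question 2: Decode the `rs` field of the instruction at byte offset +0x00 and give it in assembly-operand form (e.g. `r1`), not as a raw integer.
r0

[00] 00 a0 → 0xa000
  op=0xa000>>12=0xa ⇒ and (RR)
  rd: (w>>10)&0x3=0x0 → r0
  rs: (w>>8)&0x3=0x0 → r0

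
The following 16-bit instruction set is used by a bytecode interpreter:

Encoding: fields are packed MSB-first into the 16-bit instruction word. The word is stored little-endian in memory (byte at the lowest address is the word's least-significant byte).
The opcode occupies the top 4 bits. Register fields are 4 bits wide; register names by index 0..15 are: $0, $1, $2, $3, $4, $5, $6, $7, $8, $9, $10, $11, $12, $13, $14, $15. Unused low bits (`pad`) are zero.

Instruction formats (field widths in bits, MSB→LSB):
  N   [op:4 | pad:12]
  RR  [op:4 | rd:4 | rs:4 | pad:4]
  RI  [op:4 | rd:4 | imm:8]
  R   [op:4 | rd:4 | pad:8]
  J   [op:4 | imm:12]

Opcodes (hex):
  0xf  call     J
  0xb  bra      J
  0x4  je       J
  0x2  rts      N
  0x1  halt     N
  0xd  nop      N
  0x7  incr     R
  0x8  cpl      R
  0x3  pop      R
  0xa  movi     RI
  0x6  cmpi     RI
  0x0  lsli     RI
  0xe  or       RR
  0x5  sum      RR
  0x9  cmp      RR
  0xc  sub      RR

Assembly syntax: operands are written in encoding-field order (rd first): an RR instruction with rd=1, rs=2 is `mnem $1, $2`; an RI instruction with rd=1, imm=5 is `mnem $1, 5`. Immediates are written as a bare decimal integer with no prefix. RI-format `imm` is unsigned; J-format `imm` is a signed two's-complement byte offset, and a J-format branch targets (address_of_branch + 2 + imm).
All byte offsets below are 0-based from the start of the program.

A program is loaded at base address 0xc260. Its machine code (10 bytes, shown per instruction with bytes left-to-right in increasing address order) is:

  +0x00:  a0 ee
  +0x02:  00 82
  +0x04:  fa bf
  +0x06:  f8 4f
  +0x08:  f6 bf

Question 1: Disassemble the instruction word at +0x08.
@+08  little-endian(f6 bf) = 0xbff6
  op=0xbff6>>12=0xb ⇒ bra (J)
  imm: (w>>0)&0xfff=0xff6 (s12→-10) → -10

bra -10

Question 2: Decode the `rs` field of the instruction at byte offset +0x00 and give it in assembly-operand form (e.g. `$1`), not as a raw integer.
off 0x00: read a0 ee as little → 0xeea0
  op=0xeea0>>12=0xe ⇒ or (RR)
  rd@[11:8]=0xe ⇒ $14
  rs@[7:4]=0xa ⇒ $10

$10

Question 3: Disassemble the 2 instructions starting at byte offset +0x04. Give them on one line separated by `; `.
[04] fa bf → 0xbffa
  opcode bits[15:12]=0xb: bra/J
  imm: (w>>0)&0xfff=0xffa (s12→-6) → -6
[06] f8 4f → 0x4ff8
  opcode bits[15:12]=0x4: je/J
  imm: (w>>0)&0xfff=0xff8 (s12→-8) → -8

bra -6; je -8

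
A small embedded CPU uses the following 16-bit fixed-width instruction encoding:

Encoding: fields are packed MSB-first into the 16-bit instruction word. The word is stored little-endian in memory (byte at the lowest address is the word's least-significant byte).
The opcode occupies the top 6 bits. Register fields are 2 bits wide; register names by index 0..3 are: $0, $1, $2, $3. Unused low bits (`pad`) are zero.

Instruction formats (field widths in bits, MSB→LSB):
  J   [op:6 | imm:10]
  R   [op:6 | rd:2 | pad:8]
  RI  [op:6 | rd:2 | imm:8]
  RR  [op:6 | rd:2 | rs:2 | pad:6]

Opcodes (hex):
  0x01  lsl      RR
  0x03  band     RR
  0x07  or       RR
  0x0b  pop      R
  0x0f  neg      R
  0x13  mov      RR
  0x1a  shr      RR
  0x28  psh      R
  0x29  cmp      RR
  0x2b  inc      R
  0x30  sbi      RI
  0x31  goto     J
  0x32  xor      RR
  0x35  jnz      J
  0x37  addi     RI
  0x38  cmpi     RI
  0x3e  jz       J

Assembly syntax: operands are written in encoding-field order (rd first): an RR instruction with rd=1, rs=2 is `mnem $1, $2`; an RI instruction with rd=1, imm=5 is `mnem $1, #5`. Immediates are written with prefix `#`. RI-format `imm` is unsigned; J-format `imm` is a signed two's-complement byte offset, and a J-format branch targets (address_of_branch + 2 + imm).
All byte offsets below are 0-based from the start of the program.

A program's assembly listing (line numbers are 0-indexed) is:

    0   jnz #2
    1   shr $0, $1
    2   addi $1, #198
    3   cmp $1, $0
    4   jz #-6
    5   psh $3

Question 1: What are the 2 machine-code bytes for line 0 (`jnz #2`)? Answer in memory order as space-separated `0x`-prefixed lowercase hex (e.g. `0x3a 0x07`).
L0: jnz op=0x35:6|imm=2:10 ⇒ 0xd402 ⇒ little 02 d4

0x02 0xd4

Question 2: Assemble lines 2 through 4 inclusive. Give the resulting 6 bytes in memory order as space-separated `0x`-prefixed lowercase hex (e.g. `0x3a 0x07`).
0xc6 0xdd 0x00 0xa5 0xfa 0xfb

line 2 (addi): pack op=0x37:6|rd=1:2|imm=198:8 = 0xddc6; little→ c6 dd
line 3 (cmp): pack op=0x29:6|rd=1:2|rs=0:2|pad=0:6 = 0xa500; little→ 00 a5
line 4 (jz): pack op=0x3e:6|imm=-6:10 = 0xfbfa; little→ fa fb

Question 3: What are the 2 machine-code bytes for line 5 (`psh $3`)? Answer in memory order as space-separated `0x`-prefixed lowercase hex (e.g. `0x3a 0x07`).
0x00 0xa3

5. psh fields op=0x28:6|rd=3:2|pad=0:8 → word a300h → 00 a3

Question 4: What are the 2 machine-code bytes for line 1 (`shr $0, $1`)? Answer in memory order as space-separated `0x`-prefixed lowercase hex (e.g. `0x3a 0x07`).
L1: shr op=0x1a:6|rd=0:2|rs=1:2|pad=0:6 ⇒ 0x6840 ⇒ little 40 68

0x40 0x68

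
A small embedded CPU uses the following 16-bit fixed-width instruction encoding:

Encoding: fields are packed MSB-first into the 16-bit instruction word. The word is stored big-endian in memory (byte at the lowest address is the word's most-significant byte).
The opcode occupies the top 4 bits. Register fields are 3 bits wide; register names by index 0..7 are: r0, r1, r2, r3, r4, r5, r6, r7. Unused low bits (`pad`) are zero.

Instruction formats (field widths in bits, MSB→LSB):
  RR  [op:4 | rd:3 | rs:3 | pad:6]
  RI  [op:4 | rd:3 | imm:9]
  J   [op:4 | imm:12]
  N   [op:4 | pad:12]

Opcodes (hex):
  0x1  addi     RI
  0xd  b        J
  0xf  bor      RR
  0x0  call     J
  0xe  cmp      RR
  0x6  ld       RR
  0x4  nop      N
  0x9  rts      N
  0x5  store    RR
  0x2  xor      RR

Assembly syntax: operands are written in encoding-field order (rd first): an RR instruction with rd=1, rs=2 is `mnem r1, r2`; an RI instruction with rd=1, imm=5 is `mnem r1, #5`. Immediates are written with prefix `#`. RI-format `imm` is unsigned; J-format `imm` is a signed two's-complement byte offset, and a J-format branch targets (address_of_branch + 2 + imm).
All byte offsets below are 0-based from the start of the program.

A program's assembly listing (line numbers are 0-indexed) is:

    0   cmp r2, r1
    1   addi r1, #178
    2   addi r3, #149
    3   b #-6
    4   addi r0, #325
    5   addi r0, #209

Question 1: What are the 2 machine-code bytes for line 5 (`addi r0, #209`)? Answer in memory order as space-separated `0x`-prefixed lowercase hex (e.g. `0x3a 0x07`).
0x10 0xd1

line 5 (addi): pack op=0x1:4|rd=0:3|imm=209:9 = 0x10d1; big→ 10 d1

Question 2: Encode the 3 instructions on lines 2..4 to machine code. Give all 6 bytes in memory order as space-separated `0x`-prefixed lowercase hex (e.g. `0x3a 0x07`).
2. addi fields op=0x1:4|rd=3:3|imm=149:9 → word 1695h → 16 95
3. b fields op=0xd:4|imm=-6:12 → word dffah → df fa
4. addi fields op=0x1:4|rd=0:3|imm=325:9 → word 1145h → 11 45

0x16 0x95 0xdf 0xfa 0x11 0x45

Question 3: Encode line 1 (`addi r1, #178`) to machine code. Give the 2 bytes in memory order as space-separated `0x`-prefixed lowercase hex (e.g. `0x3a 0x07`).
0x12 0xb2

1. addi fields op=0x1:4|rd=1:3|imm=178:9 → word 12b2h → 12 b2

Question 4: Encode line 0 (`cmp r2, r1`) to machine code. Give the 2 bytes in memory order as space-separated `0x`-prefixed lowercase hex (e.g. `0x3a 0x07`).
L0: cmp op=0xe:4|rd=2:3|rs=1:3|pad=0:6 ⇒ 0xe440 ⇒ big e4 40

0xe4 0x40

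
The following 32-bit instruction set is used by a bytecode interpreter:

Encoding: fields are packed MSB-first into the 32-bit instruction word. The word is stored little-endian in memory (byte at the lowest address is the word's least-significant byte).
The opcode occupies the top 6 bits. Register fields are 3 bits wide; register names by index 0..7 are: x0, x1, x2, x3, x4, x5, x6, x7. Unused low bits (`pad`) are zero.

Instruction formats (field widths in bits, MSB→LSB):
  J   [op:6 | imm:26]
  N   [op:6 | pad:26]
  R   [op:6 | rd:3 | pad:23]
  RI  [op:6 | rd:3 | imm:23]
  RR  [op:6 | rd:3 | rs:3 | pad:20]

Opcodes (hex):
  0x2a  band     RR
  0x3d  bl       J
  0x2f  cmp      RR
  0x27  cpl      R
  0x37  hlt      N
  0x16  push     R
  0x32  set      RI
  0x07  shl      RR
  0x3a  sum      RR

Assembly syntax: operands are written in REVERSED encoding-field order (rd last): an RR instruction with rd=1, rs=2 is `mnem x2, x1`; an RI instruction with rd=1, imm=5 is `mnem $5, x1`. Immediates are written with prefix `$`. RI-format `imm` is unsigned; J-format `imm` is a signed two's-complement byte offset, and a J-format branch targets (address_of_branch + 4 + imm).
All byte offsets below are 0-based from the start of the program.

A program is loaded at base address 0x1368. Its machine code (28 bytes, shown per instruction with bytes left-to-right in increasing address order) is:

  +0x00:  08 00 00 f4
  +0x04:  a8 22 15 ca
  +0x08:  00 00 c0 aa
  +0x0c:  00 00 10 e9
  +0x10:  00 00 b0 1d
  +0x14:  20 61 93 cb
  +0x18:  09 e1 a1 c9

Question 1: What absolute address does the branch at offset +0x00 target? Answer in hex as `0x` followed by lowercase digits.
+0x00: 08 00 00 f4 ⇒ word 0xf4000008 (little)
  top 6b → 0x3d → bl [J]
  imm@[25:0]=0x8 ⇒ $8
  target = base 0x1368 + off 0x00 + 4 + imm 8 = 0x1374

0x1374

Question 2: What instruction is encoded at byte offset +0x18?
set $2220297, x3

off 0x18: read 09 e1 a1 c9 as little → 0xc9a1e109
  op=0xc9a1e109>>26=0x32 ⇒ set (RI)
  [25:23] rd=3 = x3
  [22:0] imm=2220297 = $2220297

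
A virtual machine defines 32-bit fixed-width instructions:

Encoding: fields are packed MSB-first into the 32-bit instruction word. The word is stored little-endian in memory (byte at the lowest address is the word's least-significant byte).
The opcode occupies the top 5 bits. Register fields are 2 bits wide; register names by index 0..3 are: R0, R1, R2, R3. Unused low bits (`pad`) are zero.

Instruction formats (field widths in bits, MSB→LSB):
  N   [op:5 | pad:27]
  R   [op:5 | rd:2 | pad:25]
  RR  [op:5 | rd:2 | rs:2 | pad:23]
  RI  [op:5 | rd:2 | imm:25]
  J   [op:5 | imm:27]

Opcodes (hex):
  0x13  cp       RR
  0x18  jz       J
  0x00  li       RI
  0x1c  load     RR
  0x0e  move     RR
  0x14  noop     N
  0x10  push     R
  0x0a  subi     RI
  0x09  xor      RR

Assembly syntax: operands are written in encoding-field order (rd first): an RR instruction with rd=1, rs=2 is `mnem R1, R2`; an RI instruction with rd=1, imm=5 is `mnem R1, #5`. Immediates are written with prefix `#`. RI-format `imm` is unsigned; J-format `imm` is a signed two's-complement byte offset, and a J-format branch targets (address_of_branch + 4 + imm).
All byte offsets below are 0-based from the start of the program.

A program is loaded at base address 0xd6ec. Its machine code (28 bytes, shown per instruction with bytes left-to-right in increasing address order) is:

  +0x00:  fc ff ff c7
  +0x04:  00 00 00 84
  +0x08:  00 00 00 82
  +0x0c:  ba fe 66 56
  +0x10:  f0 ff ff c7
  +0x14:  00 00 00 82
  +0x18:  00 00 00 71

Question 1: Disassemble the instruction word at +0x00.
+0x00: fc ff ff c7 ⇒ word 0xc7fffffc (little)
  top 5b → 0x18 → jz [J]
  [26:0] imm=134217724 (s27→-4) = #-4

jz #-4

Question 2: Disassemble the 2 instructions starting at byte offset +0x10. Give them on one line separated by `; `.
[10] f0 ff ff c7 → 0xc7fffff0
  opcode bits[31:27]=0x18: jz/J
  imm: (w>>0)&0x7ffffff=0x7fffff0 (s27→-16) → #-16
[14] 00 00 00 82 → 0x82000000
  opcode bits[31:27]=0x10: push/R
  rd: (w>>25)&0x3=0x1 → R1

jz #-16; push R1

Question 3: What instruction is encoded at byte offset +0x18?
move R0, R2

+0x18: 00 00 00 71 ⇒ word 0x71000000 (little)
  op=0x71000000>>27=0xe ⇒ move (RR)
  rd: (w>>25)&0x3=0x0 → R0
  rs: (w>>23)&0x3=0x2 → R2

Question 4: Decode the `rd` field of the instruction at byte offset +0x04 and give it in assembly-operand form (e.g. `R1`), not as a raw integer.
R2

+0x04: 00 00 00 84 ⇒ word 0x84000000 (little)
  op=0x84000000>>27=0x10 ⇒ push (R)
  rd@[26:25]=0x2 ⇒ R2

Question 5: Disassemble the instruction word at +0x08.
push R1

+0x08: 00 00 00 82 ⇒ word 0x82000000 (little)
  opcode bits[31:27]=0x10: push/R
  [26:25] rd=1 = R1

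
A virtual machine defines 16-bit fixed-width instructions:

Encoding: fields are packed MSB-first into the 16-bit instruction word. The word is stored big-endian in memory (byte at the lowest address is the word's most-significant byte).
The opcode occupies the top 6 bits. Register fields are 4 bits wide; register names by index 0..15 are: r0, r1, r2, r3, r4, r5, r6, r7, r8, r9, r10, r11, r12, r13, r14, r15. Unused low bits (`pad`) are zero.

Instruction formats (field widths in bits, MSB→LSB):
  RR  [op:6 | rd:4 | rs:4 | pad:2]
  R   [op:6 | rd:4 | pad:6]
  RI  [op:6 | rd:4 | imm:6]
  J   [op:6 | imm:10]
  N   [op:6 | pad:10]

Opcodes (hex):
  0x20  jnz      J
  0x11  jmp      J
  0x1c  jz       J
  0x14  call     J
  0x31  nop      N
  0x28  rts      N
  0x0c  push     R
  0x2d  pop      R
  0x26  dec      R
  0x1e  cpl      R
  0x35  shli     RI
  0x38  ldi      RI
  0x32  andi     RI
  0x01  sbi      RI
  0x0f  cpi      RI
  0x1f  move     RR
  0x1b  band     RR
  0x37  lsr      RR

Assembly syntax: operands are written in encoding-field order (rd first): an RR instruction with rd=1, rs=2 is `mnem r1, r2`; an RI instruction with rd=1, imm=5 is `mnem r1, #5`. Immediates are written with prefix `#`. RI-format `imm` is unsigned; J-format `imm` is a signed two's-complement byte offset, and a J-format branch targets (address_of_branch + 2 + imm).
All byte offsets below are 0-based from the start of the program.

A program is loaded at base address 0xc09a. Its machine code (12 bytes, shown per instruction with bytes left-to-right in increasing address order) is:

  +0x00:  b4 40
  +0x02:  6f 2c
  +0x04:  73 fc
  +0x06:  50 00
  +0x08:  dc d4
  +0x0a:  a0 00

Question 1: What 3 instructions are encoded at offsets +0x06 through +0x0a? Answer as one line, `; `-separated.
[06] 50 00 → 0x5000
  op=0x5000>>10=0x14 ⇒ call (J)
  imm: (w>>0)&0x3ff=0x0 → #0
[08] dc d4 → 0xdcd4
  op=0xdcd4>>10=0x37 ⇒ lsr (RR)
  rd: (w>>6)&0xf=0x3 → r3
  rs: (w>>2)&0xf=0x5 → r5
[0a] a0 00 → 0xa000
  op=0xa000>>10=0x28 ⇒ rts (N)

call #0; lsr r3, r5; rts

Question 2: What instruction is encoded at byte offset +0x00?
[00] b4 40 → 0xb440
  top 6b → 0x2d → pop [R]
  rd@[9:6]=0x1 ⇒ r1

pop r1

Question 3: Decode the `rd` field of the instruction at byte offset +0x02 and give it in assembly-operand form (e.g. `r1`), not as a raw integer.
off 0x02: read 6f 2c as big → 0x6f2c
  top 6b → 0x1b → band [RR]
  rd@[9:6]=0xc ⇒ r12
  rs@[5:2]=0xb ⇒ r11

r12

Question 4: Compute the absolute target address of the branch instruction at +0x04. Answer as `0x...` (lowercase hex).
0xc09c

+0x04: 73 fc ⇒ word 0x73fc (big)
  top 6b → 0x1c → jz [J]
  imm@[9:0]=0x3fc (s10→-4) ⇒ #-4
  target = base 0xc09a + off 0x04 + 2 + imm -4 = 0xc09c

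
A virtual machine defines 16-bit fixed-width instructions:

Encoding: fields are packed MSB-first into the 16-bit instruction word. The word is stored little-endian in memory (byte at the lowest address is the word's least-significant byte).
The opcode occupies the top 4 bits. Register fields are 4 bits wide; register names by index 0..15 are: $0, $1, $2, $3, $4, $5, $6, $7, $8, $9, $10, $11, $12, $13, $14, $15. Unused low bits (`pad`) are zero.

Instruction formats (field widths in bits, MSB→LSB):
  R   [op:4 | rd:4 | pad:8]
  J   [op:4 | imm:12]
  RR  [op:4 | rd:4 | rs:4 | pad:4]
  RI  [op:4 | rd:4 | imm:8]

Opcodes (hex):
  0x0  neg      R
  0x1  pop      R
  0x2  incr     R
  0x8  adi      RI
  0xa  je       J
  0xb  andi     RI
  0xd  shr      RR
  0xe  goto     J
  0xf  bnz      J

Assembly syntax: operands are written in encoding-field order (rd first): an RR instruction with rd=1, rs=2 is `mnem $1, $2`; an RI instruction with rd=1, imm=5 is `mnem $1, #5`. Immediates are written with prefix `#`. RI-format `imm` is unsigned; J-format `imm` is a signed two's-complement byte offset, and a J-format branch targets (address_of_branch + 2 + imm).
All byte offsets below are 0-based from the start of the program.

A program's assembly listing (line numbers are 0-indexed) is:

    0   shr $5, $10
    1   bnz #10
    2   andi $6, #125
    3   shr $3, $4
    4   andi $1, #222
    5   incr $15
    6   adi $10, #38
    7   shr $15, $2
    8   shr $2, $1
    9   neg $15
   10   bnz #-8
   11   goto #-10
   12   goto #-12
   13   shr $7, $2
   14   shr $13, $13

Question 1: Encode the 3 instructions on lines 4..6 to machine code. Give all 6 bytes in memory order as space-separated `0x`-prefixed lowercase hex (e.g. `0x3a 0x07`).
4. andi fields op=0xb:4|rd=1:4|imm=222:8 → word b1deh → de b1
5. incr fields op=0x2:4|rd=15:4|pad=0:8 → word 2f00h → 00 2f
6. adi fields op=0x8:4|rd=10:4|imm=38:8 → word 8a26h → 26 8a

0xde 0xb1 0x00 0x2f 0x26 0x8a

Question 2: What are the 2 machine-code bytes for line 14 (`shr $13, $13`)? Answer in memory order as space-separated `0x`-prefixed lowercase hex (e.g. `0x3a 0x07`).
L14: shr op=0xd:4|rd=13:4|rs=13:4|pad=0:4 ⇒ 0xddd0 ⇒ little d0 dd

0xd0 0xdd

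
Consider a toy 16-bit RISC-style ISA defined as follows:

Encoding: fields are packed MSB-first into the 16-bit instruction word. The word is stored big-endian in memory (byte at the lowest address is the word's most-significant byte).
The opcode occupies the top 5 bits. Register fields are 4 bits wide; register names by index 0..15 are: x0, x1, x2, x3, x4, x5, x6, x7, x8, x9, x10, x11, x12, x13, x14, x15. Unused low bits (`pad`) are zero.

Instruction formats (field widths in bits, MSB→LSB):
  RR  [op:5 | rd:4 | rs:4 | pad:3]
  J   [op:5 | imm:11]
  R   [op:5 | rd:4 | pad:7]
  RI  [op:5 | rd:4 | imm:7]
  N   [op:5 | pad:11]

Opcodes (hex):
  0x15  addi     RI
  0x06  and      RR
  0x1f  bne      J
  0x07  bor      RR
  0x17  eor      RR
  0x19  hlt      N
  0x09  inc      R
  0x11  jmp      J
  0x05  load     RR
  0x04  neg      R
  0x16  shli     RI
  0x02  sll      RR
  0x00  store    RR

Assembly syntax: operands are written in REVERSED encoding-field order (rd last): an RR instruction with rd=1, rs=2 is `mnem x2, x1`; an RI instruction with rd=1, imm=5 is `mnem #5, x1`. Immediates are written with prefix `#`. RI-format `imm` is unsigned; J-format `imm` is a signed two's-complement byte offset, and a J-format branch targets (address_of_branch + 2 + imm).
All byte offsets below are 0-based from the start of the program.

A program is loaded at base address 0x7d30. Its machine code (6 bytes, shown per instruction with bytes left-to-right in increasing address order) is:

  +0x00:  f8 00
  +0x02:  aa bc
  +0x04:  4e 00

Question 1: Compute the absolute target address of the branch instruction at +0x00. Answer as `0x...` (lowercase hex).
off 0x00: read f8 00 as big → 0xf800
  opcode bits[15:11]=0x1f: bne/J
  imm: (w>>0)&0x7ff=0x0 → #0
  target = base 0x7d30 + off 0x00 + 2 + imm 0 = 0x7d32

0x7d32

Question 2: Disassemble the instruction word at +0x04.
inc x12

[04] 4e 00 → 0x4e00
  opcode bits[15:11]=0x9: inc/R
  [10:7] rd=12 = x12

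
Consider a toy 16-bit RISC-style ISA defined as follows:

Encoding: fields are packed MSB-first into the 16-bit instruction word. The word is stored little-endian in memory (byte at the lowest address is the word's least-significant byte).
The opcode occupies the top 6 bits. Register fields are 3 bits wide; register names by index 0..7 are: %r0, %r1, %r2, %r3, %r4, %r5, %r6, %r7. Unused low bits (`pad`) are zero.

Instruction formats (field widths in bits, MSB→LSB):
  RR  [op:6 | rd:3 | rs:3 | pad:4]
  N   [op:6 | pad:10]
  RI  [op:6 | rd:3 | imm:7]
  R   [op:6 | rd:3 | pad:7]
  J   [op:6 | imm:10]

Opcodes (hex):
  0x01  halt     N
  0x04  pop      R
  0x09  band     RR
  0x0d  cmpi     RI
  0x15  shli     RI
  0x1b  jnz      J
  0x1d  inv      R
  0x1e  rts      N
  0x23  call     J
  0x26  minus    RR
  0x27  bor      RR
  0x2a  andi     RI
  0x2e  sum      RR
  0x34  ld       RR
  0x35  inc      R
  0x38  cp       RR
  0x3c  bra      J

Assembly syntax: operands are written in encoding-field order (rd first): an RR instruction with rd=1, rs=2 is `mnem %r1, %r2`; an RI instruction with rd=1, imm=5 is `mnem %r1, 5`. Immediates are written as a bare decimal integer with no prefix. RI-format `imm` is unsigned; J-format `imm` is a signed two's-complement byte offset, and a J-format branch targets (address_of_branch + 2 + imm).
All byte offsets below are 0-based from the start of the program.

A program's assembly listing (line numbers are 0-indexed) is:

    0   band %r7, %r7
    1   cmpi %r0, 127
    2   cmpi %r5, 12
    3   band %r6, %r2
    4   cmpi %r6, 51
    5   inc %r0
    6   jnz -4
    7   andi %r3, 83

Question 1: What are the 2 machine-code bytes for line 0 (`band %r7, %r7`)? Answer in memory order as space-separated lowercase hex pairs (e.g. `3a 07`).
line 0 (band): pack op=0x9:6|rd=7:3|rs=7:3|pad=0:4 = 0x27f0; little→ f0 27

f0 27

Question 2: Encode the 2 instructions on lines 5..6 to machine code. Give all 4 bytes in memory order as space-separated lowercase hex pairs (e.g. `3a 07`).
00 d4 fc 6f

L5: inc op=0x35:6|rd=0:3|pad=0:7 ⇒ 0xd400 ⇒ little 00 d4
L6: jnz op=0x1b:6|imm=-4:10 ⇒ 0x6ffc ⇒ little fc 6f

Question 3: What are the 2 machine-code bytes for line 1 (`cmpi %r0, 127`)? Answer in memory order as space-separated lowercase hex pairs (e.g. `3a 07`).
L1: cmpi op=0xd:6|rd=0:3|imm=127:7 ⇒ 0x347f ⇒ little 7f 34

7f 34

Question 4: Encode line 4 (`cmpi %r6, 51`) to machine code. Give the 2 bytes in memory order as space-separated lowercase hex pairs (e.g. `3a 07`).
line 4 (cmpi): pack op=0xd:6|rd=6:3|imm=51:7 = 0x3733; little→ 33 37

33 37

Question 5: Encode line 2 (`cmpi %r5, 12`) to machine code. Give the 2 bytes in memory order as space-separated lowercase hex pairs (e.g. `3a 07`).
8c 36

line 2 (cmpi): pack op=0xd:6|rd=5:3|imm=12:7 = 0x368c; little→ 8c 36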